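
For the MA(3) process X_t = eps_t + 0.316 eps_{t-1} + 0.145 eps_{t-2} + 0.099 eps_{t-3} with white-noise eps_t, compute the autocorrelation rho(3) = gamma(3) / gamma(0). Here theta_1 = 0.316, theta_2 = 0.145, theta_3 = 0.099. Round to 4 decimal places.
\rho(3) = 0.0876

For an MA(q) process with theta_0 = 1, the autocovariance is
  gamma(k) = sigma^2 * sum_{i=0..q-k} theta_i * theta_{i+k},
and rho(k) = gamma(k) / gamma(0). Sigma^2 cancels.
  numerator   = (1)*(0.099) = 0.099.
  denominator = (1)^2 + (0.316)^2 + (0.145)^2 + (0.099)^2 = 1.130682.
  rho(3) = 0.099 / 1.130682 = 0.0876.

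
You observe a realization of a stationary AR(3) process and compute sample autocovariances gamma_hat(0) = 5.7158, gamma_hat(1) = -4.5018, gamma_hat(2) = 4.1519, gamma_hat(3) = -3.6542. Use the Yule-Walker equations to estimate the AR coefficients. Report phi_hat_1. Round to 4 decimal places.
\hat\phi_{1} = -0.5620

The Yule-Walker equations for an AR(p) process read, in matrix form,
  Gamma_p phi = r_p,   with   (Gamma_p)_{ij} = gamma(|i - j|),
                       (r_p)_i = gamma(i),   i,j = 1..p.
Substitute the sample gammas (Toeplitz matrix and right-hand side of size 3):
  Gamma_p = [[5.7158, -4.5018, 4.1519], [-4.5018, 5.7158, -4.5018], [4.1519, -4.5018, 5.7158]]
  r_p     = [-4.5018, 4.1519, -3.6542]
Written out (R1..R3):
  (R1) 5.7158 phi_1 - 4.5018 phi_2 + 4.1519 phi_3 = -4.5018
  (R2) -4.5018 phi_1 + 5.7158 phi_2 - 4.5018 phi_3 = 4.1519
  (R3) 4.1519 phi_1 - 4.5018 phi_2 + 5.7158 phi_3 = -3.6542
Gaussian elimination:
  R2 <- R2 - (-4.5018/5.7158) R1 = R2 - (-0.787606) R1:  2.170154 phi_2 - 1.231737 phi_3 = 0.606254
  R3 <- R3 - (4.1519/5.7158) R1 = R3 - (0.72639) R1:  -1.231737 phi_2 + 2.699901 phi_3 = -0.384137
  R3 <- R3 - (-1.231737/2.170154) R2 = R3 - (-0.567581) R2:  2.000791 phi_3 = -0.040039
Back-substitution:
  phi_hat_3 = -0.040039 / 2.000791 = -0.020012
  phi_hat_2 = (0.606254 - (-1.231737)(-0.020012)) / 2.170154 = 0.268002
  phi_hat_1 = (-4.5018 - (-4.5018)(0.268002) - (4.1519)(-0.020012)) / 5.7158 = -0.56199
So phi_hat = [-0.5620, 0.2680, -0.0200].
Therefore phi_hat_1 = -0.5620.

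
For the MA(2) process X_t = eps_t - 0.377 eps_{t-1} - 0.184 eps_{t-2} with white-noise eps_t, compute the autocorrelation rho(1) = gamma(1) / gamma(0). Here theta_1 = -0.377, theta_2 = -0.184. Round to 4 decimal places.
\rho(1) = -0.2616

For an MA(q) process with theta_0 = 1, the autocovariance is
  gamma(k) = sigma^2 * sum_{i=0..q-k} theta_i * theta_{i+k},
and rho(k) = gamma(k) / gamma(0). Sigma^2 cancels.
  numerator   = (1)*(-0.377) + (-0.377)*(-0.184) = -0.307632.
  denominator = (1)^2 + (-0.377)^2 + (-0.184)^2 = 1.175985.
  rho(1) = -0.307632 / 1.175985 = -0.2616.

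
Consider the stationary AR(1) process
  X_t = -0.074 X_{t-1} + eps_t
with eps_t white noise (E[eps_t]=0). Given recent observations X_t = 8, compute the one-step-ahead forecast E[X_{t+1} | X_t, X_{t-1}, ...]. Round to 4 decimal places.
E[X_{t+1} \mid \mathcal F_t] = -0.5920

For an AR(p) model X_t = c + sum_i phi_i X_{t-i} + eps_t, the
one-step-ahead conditional mean is
  E[X_{t+1} | X_t, ...] = c + sum_i phi_i X_{t+1-i}.
Substitute known values:
  E[X_{t+1} | ...] = (-0.074) * (8)
                   = -0.5920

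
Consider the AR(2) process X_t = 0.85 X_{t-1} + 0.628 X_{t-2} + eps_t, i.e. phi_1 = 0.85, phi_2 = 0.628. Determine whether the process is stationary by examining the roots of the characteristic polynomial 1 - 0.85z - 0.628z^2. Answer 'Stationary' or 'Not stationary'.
\text{Not stationary}

The AR(p) characteristic polynomial is P(z) = 1 - 0.85z - 0.628z^2.
Stationarity requires all roots to lie outside the unit circle, i.e. |z| > 1 for every root.
Set 1 + (-0.85) z + (-0.628) z^2 = 0, i.e. a z^2 + b z + c = 0 with a = -0.628, b = -0.85, c = 1.
Discriminant D = b^2 - 4ac = (-0.85)^2 - 4*(-0.628)*1 = 0.7225 - (-2.512) = 3.2345.
D >= 0, so the roots are real: z = (-b +/- sqrt(D)) / (2a) = (0.85 +/- 1.798472) / (-1.256).
  z_1 = (0.85 + 1.798472) / (-1.256) = -2.1087,   |z_1| = 2.1087.
  z_2 = (0.85 - 1.798472) / (-1.256) = 0.7552,   |z_2| = 0.7552.
Moduli of all roots: 2.1087, 0.7552.
All moduli strictly greater than 1? No.
Verdict: Not stationary.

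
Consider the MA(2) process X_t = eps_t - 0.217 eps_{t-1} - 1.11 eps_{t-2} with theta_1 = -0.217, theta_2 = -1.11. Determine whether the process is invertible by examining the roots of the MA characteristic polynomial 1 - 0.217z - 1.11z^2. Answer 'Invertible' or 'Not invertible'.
\text{Not invertible}

The MA(q) characteristic polynomial is P(z) = 1 - 0.217z - 1.11z^2.
Invertibility requires all roots to lie outside the unit circle, i.e. |z| > 1 for every root.
Set 1 + (-0.217) z + (-1.11) z^2 = 0, i.e. a z^2 + b z + c = 0 with a = -1.11, b = -0.217, c = 1.
Discriminant D = b^2 - 4ac = (-0.217)^2 - 4*(-1.11)*1 = 0.047089 - (-4.44) = 4.487089.
D >= 0, so the roots are real: z = (-b +/- sqrt(D)) / (2a) = (0.217 +/- 2.118275) / (-2.22).
  z_1 = (0.217 + 2.118275) / (-2.22) = -1.0519,   |z_1| = 1.0519.
  z_2 = (0.217 - 2.118275) / (-2.22) = 0.8564,   |z_2| = 0.8564.
Moduli of all roots: 1.0519, 0.8564.
All moduli strictly greater than 1? No.
Verdict: Not invertible.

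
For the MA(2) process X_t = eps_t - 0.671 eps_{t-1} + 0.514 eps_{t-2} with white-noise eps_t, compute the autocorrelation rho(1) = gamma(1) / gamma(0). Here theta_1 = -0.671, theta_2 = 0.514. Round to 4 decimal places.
\rho(1) = -0.5926

For an MA(q) process with theta_0 = 1, the autocovariance is
  gamma(k) = sigma^2 * sum_{i=0..q-k} theta_i * theta_{i+k},
and rho(k) = gamma(k) / gamma(0). Sigma^2 cancels.
  numerator   = (1)*(-0.671) + (-0.671)*(0.514) = -1.015894.
  denominator = (1)^2 + (-0.671)^2 + (0.514)^2 = 1.714437.
  rho(1) = -1.015894 / 1.714437 = -0.5926.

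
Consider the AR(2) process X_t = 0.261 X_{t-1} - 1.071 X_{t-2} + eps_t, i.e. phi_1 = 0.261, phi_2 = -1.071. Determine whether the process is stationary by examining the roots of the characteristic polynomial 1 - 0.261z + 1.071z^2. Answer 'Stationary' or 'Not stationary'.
\text{Not stationary}

The AR(p) characteristic polynomial is P(z) = 1 - 0.261z + 1.071z^2.
Stationarity requires all roots to lie outside the unit circle, i.e. |z| > 1 for every root.
Set 1 + (-0.261) z + (1.071) z^2 = 0, i.e. a z^2 + b z + c = 0 with a = 1.071, b = -0.261, c = 1.
Discriminant D = b^2 - 4ac = (-0.261)^2 - 4*(1.071)*1 = 0.068121 - (4.284) = -4.215879.
D < 0, so the roots are the complex-conjugate pair z = (-b +/- i sqrt(-D)) / (2a) = 0.1218 +/- 0.9586i.
For a conjugate pair |z|^2 = z * conj(z) = (product of roots) = c/a = 1/(1.071) = 0.933707, so |z| = sqrt(0.933707) = 0.9663 for both roots.
Moduli of all roots: 0.9663, 0.9663.
All moduli strictly greater than 1? No.
Verdict: Not stationary.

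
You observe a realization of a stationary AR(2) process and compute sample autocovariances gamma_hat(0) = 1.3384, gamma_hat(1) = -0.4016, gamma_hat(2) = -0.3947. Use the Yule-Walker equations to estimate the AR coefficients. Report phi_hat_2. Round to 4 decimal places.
\hat\phi_{2} = -0.4230

The Yule-Walker equations for an AR(p) process read, in matrix form,
  Gamma_p phi = r_p,   with   (Gamma_p)_{ij} = gamma(|i - j|),
                       (r_p)_i = gamma(i),   i,j = 1..p.
Substitute the sample gammas (Toeplitz matrix and right-hand side of size 2):
  Gamma_p = [[1.3384, -0.4016], [-0.4016, 1.3384]]
  r_p     = [-0.4016, -0.3947]
Written out:
  1.3384 phi_1 - 0.4016 phi_2 = -0.4016
  -0.4016 phi_1 + 1.3384 phi_2 = -0.3947
Solve by Cramer's rule:
  det = gamma(0)^2 - gamma(1)^2 = (1.3384)^2 - (-0.4016)^2 = 1.79131456 - 0.16128256 = 1.630032
  phi_hat_1 = [gamma(1) gamma(0) - gamma(1) gamma(2)] / det = [(-0.4016)(1.3384) - (-0.4016)(-0.3947)] / 1.630032 = -0.69601296 / 1.630032 = -0.427
  phi_hat_2 = [gamma(0) gamma(2) - gamma(1)^2] / det = [(1.3384)(-0.3947) - (-0.4016)^2] / 1.630032 = -0.68954904 / 1.630032 = -0.423
So phi_hat = [-0.4270, -0.4230].
Therefore phi_hat_2 = -0.4230.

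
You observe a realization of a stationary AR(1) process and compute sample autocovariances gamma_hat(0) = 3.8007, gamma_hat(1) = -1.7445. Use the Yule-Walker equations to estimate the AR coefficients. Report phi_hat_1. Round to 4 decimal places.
\hat\phi_{1} = -0.4590

The Yule-Walker equations for an AR(p) process read, in matrix form,
  Gamma_p phi = r_p,   with   (Gamma_p)_{ij} = gamma(|i - j|),
                       (r_p)_i = gamma(i),   i,j = 1..p.
Substitute the sample gammas (Toeplitz matrix and right-hand side of size 1):
  Gamma_p = [[3.8007]]
  r_p     = [-1.7445]
With p = 1 this is the single equation gamma(0) phi_1 = gamma(1):
  phi_hat_1 = gamma(1) / gamma(0) = -1.7445 / 3.8007 = -0.4590.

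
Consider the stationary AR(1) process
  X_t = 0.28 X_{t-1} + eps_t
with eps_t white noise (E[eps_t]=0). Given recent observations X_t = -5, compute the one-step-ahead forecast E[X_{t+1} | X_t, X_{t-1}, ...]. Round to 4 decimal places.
E[X_{t+1} \mid \mathcal F_t] = -1.4000

For an AR(p) model X_t = c + sum_i phi_i X_{t-i} + eps_t, the
one-step-ahead conditional mean is
  E[X_{t+1} | X_t, ...] = c + sum_i phi_i X_{t+1-i}.
Substitute known values:
  E[X_{t+1} | ...] = (0.28) * (-5)
                   = -1.4000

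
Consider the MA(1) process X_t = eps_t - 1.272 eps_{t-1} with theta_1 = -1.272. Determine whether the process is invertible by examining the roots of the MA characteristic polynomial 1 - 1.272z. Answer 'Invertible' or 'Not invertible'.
\text{Not invertible}

The MA(q) characteristic polynomial is P(z) = 1 - 1.272z.
Invertibility requires all roots to lie outside the unit circle, i.e. |z| > 1 for every root.
This is linear in z: 1 + (-1.272) z = 0  =>  z = -1/(-1.272) = 0.786164,  |z| = 0.786164.
Moduli of all roots: 0.7862.
All moduli strictly greater than 1? No.
Verdict: Not invertible.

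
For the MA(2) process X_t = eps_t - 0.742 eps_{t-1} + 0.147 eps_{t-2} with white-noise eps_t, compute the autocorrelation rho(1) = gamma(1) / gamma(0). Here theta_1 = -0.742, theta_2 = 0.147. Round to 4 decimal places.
\rho(1) = -0.5413

For an MA(q) process with theta_0 = 1, the autocovariance is
  gamma(k) = sigma^2 * sum_{i=0..q-k} theta_i * theta_{i+k},
and rho(k) = gamma(k) / gamma(0). Sigma^2 cancels.
  numerator   = (1)*(-0.742) + (-0.742)*(0.147) = -0.851074.
  denominator = (1)^2 + (-0.742)^2 + (0.147)^2 = 1.572173.
  rho(1) = -0.851074 / 1.572173 = -0.5413.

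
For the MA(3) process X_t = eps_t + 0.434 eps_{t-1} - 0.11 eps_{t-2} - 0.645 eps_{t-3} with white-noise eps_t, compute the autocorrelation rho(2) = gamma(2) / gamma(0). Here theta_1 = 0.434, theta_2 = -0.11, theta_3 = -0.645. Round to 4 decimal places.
\rho(2) = -0.2412

For an MA(q) process with theta_0 = 1, the autocovariance is
  gamma(k) = sigma^2 * sum_{i=0..q-k} theta_i * theta_{i+k},
and rho(k) = gamma(k) / gamma(0). Sigma^2 cancels.
  numerator   = (1)*(-0.11) + (0.434)*(-0.645) = -0.38993.
  denominator = (1)^2 + (0.434)^2 + (-0.11)^2 + (-0.645)^2 = 1.616481.
  rho(2) = -0.38993 / 1.616481 = -0.2412.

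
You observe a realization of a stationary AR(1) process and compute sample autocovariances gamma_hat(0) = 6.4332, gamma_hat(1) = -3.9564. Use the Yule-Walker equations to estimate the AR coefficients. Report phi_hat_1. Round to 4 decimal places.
\hat\phi_{1} = -0.6150

The Yule-Walker equations for an AR(p) process read, in matrix form,
  Gamma_p phi = r_p,   with   (Gamma_p)_{ij} = gamma(|i - j|),
                       (r_p)_i = gamma(i),   i,j = 1..p.
Substitute the sample gammas (Toeplitz matrix and right-hand side of size 1):
  Gamma_p = [[6.4332]]
  r_p     = [-3.9564]
With p = 1 this is the single equation gamma(0) phi_1 = gamma(1):
  phi_hat_1 = gamma(1) / gamma(0) = -3.9564 / 6.4332 = -0.6150.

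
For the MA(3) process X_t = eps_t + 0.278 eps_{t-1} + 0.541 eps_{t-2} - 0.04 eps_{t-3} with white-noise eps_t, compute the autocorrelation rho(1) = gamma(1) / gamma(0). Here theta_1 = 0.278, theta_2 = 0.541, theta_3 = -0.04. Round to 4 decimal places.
\rho(1) = 0.2966

For an MA(q) process with theta_0 = 1, the autocovariance is
  gamma(k) = sigma^2 * sum_{i=0..q-k} theta_i * theta_{i+k},
and rho(k) = gamma(k) / gamma(0). Sigma^2 cancels.
  numerator   = (1)*(0.278) + (0.278)*(0.541) + (0.541)*(-0.04) = 0.406758.
  denominator = (1)^2 + (0.278)^2 + (0.541)^2 + (-0.04)^2 = 1.371565.
  rho(1) = 0.406758 / 1.371565 = 0.2966.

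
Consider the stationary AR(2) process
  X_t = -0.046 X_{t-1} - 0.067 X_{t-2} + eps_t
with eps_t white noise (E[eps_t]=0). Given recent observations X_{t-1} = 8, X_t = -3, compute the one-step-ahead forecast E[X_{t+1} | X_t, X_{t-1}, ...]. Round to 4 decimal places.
E[X_{t+1} \mid \mathcal F_t] = -0.3980

For an AR(p) model X_t = c + sum_i phi_i X_{t-i} + eps_t, the
one-step-ahead conditional mean is
  E[X_{t+1} | X_t, ...] = c + sum_i phi_i X_{t+1-i}.
Substitute known values:
  E[X_{t+1} | ...] = (-0.046) * (-3) + (-0.067) * (8)
                   = -0.3980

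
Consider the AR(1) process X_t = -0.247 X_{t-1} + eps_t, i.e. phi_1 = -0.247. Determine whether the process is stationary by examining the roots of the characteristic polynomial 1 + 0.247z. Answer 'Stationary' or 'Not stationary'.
\text{Stationary}

The AR(p) characteristic polynomial is P(z) = 1 + 0.247z.
Stationarity requires all roots to lie outside the unit circle, i.e. |z| > 1 for every root.
This is linear in z: 1 + (0.247) z = 0  =>  z = -1/(0.247) = -4.048583,  |z| = 4.048583.
Moduli of all roots: 4.0486.
All moduli strictly greater than 1? Yes.
Verdict: Stationary.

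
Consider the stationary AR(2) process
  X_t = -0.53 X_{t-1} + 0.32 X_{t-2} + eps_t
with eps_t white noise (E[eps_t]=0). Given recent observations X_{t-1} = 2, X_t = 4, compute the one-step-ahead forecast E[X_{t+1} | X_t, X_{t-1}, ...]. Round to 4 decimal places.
E[X_{t+1} \mid \mathcal F_t] = -1.4800

For an AR(p) model X_t = c + sum_i phi_i X_{t-i} + eps_t, the
one-step-ahead conditional mean is
  E[X_{t+1} | X_t, ...] = c + sum_i phi_i X_{t+1-i}.
Substitute known values:
  E[X_{t+1} | ...] = (-0.53) * (4) + (0.32) * (2)
                   = -1.4800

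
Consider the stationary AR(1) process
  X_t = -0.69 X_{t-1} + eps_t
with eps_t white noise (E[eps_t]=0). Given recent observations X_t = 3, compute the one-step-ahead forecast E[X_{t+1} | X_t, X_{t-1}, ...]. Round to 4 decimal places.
E[X_{t+1} \mid \mathcal F_t] = -2.0700

For an AR(p) model X_t = c + sum_i phi_i X_{t-i} + eps_t, the
one-step-ahead conditional mean is
  E[X_{t+1} | X_t, ...] = c + sum_i phi_i X_{t+1-i}.
Substitute known values:
  E[X_{t+1} | ...] = (-0.69) * (3)
                   = -2.0700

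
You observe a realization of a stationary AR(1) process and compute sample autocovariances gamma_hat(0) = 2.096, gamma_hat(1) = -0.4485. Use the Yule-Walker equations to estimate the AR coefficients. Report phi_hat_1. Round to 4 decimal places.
\hat\phi_{1} = -0.2140

The Yule-Walker equations for an AR(p) process read, in matrix form,
  Gamma_p phi = r_p,   with   (Gamma_p)_{ij} = gamma(|i - j|),
                       (r_p)_i = gamma(i),   i,j = 1..p.
Substitute the sample gammas (Toeplitz matrix and right-hand side of size 1):
  Gamma_p = [[2.096]]
  r_p     = [-0.4485]
With p = 1 this is the single equation gamma(0) phi_1 = gamma(1):
  phi_hat_1 = gamma(1) / gamma(0) = -0.4485 / 2.096 = -0.2140.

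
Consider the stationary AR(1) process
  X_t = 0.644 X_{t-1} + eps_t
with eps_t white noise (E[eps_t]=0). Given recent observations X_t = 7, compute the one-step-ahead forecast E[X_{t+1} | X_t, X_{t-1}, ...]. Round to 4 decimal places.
E[X_{t+1} \mid \mathcal F_t] = 4.5080

For an AR(p) model X_t = c + sum_i phi_i X_{t-i} + eps_t, the
one-step-ahead conditional mean is
  E[X_{t+1} | X_t, ...] = c + sum_i phi_i X_{t+1-i}.
Substitute known values:
  E[X_{t+1} | ...] = (0.644) * (7)
                   = 4.5080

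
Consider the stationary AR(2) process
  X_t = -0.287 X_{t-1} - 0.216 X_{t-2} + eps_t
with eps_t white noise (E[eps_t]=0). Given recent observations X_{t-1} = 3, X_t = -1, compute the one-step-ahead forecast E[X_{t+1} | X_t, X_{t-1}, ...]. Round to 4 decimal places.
E[X_{t+1} \mid \mathcal F_t] = -0.3610

For an AR(p) model X_t = c + sum_i phi_i X_{t-i} + eps_t, the
one-step-ahead conditional mean is
  E[X_{t+1} | X_t, ...] = c + sum_i phi_i X_{t+1-i}.
Substitute known values:
  E[X_{t+1} | ...] = (-0.287) * (-1) + (-0.216) * (3)
                   = -0.3610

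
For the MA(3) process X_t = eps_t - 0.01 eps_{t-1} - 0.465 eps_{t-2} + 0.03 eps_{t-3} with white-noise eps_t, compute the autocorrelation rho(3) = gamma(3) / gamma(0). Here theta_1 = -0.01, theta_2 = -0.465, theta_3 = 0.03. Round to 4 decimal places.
\rho(3) = 0.0246

For an MA(q) process with theta_0 = 1, the autocovariance is
  gamma(k) = sigma^2 * sum_{i=0..q-k} theta_i * theta_{i+k},
and rho(k) = gamma(k) / gamma(0). Sigma^2 cancels.
  numerator   = (1)*(0.03) = 0.03.
  denominator = (1)^2 + (-0.01)^2 + (-0.465)^2 + (0.03)^2 = 1.217225.
  rho(3) = 0.03 / 1.217225 = 0.0246.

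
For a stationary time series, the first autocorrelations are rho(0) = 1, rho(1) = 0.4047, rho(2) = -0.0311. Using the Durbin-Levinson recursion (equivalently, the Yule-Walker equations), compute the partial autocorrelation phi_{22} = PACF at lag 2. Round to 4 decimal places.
\phi_{22} = -0.2331

The PACF at lag k is phi_{kk}, the last component of the solution
to the Yule-Walker system G_k phi = r_k where
  (G_k)_{ij} = rho(|i - j|), (r_k)_i = rho(i), i,j = 1..k.
Equivalently, Durbin-Levinson gives phi_{kk} iteratively:
  phi_{11} = rho(1)
  phi_{kk} = [rho(k) - sum_{j=1..k-1} phi_{k-1,j} rho(k-j)]
            / [1 - sum_{j=1..k-1} phi_{k-1,j} rho(j)],
  phi_{k,j} = phi_{k-1,j} - phi_{kk} phi_{k-1,k-j},  j = 1..k-1.
Step k = 1:
  phi_11 = rho(1) = 0.4047.
Step k = 2:
  phi_22 = [rho(2) - phi_11 rho(1)] / [1 - phi_11 rho(1)] = [-0.0311 - (0.4047)(0.4047)] / [1 - (0.4047)(0.4047)]
         = -0.19488209 / 0.83621791 = -0.2331.
Therefore phi_{22} = -0.2331.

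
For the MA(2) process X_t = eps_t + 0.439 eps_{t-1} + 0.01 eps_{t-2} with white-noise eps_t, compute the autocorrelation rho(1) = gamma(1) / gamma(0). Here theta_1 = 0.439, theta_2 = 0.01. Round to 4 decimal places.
\rho(1) = 0.3717

For an MA(q) process with theta_0 = 1, the autocovariance is
  gamma(k) = sigma^2 * sum_{i=0..q-k} theta_i * theta_{i+k},
and rho(k) = gamma(k) / gamma(0). Sigma^2 cancels.
  numerator   = (1)*(0.439) + (0.439)*(0.01) = 0.44339.
  denominator = (1)^2 + (0.439)^2 + (0.01)^2 = 1.192821.
  rho(1) = 0.44339 / 1.192821 = 0.3717.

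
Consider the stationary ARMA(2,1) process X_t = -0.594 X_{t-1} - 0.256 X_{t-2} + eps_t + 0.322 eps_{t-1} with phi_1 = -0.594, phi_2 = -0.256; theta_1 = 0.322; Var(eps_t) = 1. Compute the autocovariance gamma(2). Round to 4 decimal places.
\gamma(2) = -0.1248

Multiply the model equation by X_{t-k} and take expectations. With theta_0 = psi_0 = 1 and psi_j the MA(infinity) weights, this gives
  gamma(k) - sum_i phi_i gamma(k-i) = c_k,
  c_k = sigma^2 * sum_{j=k..q} theta_j psi_{j-k}   (c_k = 0 for k > q),
using gamma(-m) = gamma(m).
psi-weights needed (psi_j = theta_j + sum_i phi_i psi_{j-i}):
  psi_1 = theta_1 + phi_1 = 0.322 + (-0.594) = -0.272
Right-hand sides:
  c_0 = sigma^2 (1 + theta_1 psi_1) = 1 * (1 + (0.322)(-0.272)) = 1 * 0.912416 = 0.912416
  c_1 = sigma^2 theta_1 = 1 * (0.322) = 0.322
  c_2 = 0
Equations for k = 0, 1, 2 (AR order 2, c_2 = 0):
  (E0) gamma(0) = phi_1 gamma(1) + phi_2 gamma(2) + c_0
  (E1) gamma(1) = phi_1 gamma(0) + phi_2 gamma(1) + c_1
  (E2) gamma(2) = phi_1 gamma(1) + phi_2 gamma(0)
From (E1): gamma(1) = A gamma(0) + B with
  A = phi_1 / (1 - phi_2) = -0.594 / 1.256 = -0.47293,   B = c_1 / (1 - phi_2) = 0.322 / 1.256 = 0.256369.
Insert (E2) into (E0): gamma(0) (1 - phi_2^2) = phi_1 (1 + phi_2) gamma(1) + c_0.
  phi_1 (1 + phi_2) = (-0.594)(0.744) = -0.441936,   1 - phi_2^2 = 0.934464.
Replace gamma(1) by A gamma(0) + B and collect gamma(0):
  gamma(0) [0.934464 - (-0.441936)(-0.47293)] = (-0.441936)(0.256369) + 0.912416
  gamma(0) * 0.725459 = 0.799117
  gamma(0) = 0.799117 / 0.725459 = 1.101533.
  gamma(1) = A gamma(0) + B = (-0.47293)(1.101533) + (0.256369) = -0.264578.
  gamma(2) = phi_1 gamma(1) + phi_2 gamma(0) = (-0.594)(-0.264578) + (-0.256)(1.101533) = -0.124833.
Therefore gamma(2) = -0.1248 (to 4 decimal places).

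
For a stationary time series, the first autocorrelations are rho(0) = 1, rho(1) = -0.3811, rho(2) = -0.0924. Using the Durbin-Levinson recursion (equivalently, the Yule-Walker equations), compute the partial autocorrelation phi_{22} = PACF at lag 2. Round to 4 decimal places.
\phi_{22} = -0.2780

The PACF at lag k is phi_{kk}, the last component of the solution
to the Yule-Walker system G_k phi = r_k where
  (G_k)_{ij} = rho(|i - j|), (r_k)_i = rho(i), i,j = 1..k.
Equivalently, Durbin-Levinson gives phi_{kk} iteratively:
  phi_{11} = rho(1)
  phi_{kk} = [rho(k) - sum_{j=1..k-1} phi_{k-1,j} rho(k-j)]
            / [1 - sum_{j=1..k-1} phi_{k-1,j} rho(j)],
  phi_{k,j} = phi_{k-1,j} - phi_{kk} phi_{k-1,k-j},  j = 1..k-1.
Step k = 1:
  phi_11 = rho(1) = -0.3811.
Step k = 2:
  phi_22 = [rho(2) - phi_11 rho(1)] / [1 - phi_11 rho(1)] = [-0.0924 - (-0.3811)(-0.3811)] / [1 - (-0.3811)(-0.3811)]
         = -0.23763721 / 0.85476279 = -0.278.
Therefore phi_{22} = -0.2780.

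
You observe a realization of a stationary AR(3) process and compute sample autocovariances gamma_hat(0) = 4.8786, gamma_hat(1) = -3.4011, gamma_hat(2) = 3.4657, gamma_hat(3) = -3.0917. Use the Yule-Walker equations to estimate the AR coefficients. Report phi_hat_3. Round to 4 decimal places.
\hat\phi_{3} = -0.1210

The Yule-Walker equations for an AR(p) process read, in matrix form,
  Gamma_p phi = r_p,   with   (Gamma_p)_{ij} = gamma(|i - j|),
                       (r_p)_i = gamma(i),   i,j = 1..p.
Substitute the sample gammas (Toeplitz matrix and right-hand side of size 3):
  Gamma_p = [[4.8786, -3.4011, 3.4657], [-3.4011, 4.8786, -3.4011], [3.4657, -3.4011, 4.8786]]
  r_p     = [-3.4011, 3.4657, -3.0917]
Written out (R1..R3):
  (R1) 4.8786 phi_1 - 3.4011 phi_2 + 3.4657 phi_3 = -3.4011
  (R2) -3.4011 phi_1 + 4.8786 phi_2 - 3.4011 phi_3 = 3.4657
  (R3) 3.4657 phi_1 - 3.4011 phi_2 + 4.8786 phi_3 = -3.0917
Gaussian elimination:
  R2 <- R2 - (-3.4011/4.8786) R1 = R2 - (-0.697147) R1:  2.507534 phi_2 - 0.984999 phi_3 = 1.094634
  R3 <- R3 - (3.4657/4.8786) R1 = R3 - (0.710388) R1:  -0.984999 phi_2 + 2.416608 phi_3 = -0.675599
  R3 <- R3 - (-0.984999/2.507534) R2 = R3 - (-0.392816) R2:  2.029685 phi_3 = -0.245609
Back-substitution:
  phi_hat_3 = -0.245609 / 2.029685 = -0.121009
  phi_hat_2 = (1.094634 - (-0.984999)(-0.121009)) / 2.507534 = 0.389004
  phi_hat_1 = (-3.4011 - (-3.4011)(0.389004) - (3.4657)(-0.121009)) / 4.8786 = -0.339991
So phi_hat = [-0.3400, 0.3890, -0.1210].
Therefore phi_hat_3 = -0.1210.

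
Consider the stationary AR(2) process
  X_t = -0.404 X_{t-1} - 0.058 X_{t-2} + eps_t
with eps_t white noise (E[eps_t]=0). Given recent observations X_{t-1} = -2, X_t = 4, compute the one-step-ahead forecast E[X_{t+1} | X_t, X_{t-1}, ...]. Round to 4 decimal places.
E[X_{t+1} \mid \mathcal F_t] = -1.5000

For an AR(p) model X_t = c + sum_i phi_i X_{t-i} + eps_t, the
one-step-ahead conditional mean is
  E[X_{t+1} | X_t, ...] = c + sum_i phi_i X_{t+1-i}.
Substitute known values:
  E[X_{t+1} | ...] = (-0.404) * (4) + (-0.058) * (-2)
                   = -1.5000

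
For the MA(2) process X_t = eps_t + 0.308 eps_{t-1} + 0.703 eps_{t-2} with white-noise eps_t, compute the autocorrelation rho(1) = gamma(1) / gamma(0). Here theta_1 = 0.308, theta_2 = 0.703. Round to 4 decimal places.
\rho(1) = 0.3301

For an MA(q) process with theta_0 = 1, the autocovariance is
  gamma(k) = sigma^2 * sum_{i=0..q-k} theta_i * theta_{i+k},
and rho(k) = gamma(k) / gamma(0). Sigma^2 cancels.
  numerator   = (1)*(0.308) + (0.308)*(0.703) = 0.524524.
  denominator = (1)^2 + (0.308)^2 + (0.703)^2 = 1.589073.
  rho(1) = 0.524524 / 1.589073 = 0.3301.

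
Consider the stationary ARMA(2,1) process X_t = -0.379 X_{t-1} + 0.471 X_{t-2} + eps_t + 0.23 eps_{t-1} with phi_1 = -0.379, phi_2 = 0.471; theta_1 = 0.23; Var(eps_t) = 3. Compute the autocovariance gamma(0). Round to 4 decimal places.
\gamma(0) = 5.7296

Multiply the model equation by X_{t-k} and take expectations. With theta_0 = psi_0 = 1 and psi_j the MA(infinity) weights, this gives
  gamma(k) - sum_i phi_i gamma(k-i) = c_k,
  c_k = sigma^2 * sum_{j=k..q} theta_j psi_{j-k}   (c_k = 0 for k > q),
using gamma(-m) = gamma(m).
psi-weights needed (psi_j = theta_j + sum_i phi_i psi_{j-i}):
  psi_1 = theta_1 + phi_1 = 0.23 + (-0.379) = -0.149
Right-hand sides:
  c_0 = sigma^2 (1 + theta_1 psi_1) = 3 * (1 + (0.23)(-0.149)) = 3 * 0.96573 = 2.89719
  c_1 = sigma^2 theta_1 = 3 * (0.23) = 0.69
  c_2 = 0
Equations for k = 0, 1, 2 (AR order 2, c_2 = 0):
  (E0) gamma(0) = phi_1 gamma(1) + phi_2 gamma(2) + c_0
  (E1) gamma(1) = phi_1 gamma(0) + phi_2 gamma(1) + c_1
  (E2) gamma(2) = phi_1 gamma(1) + phi_2 gamma(0)
From (E1): gamma(1) = A gamma(0) + B with
  A = phi_1 / (1 - phi_2) = -0.379 / 0.529 = -0.716446,   B = c_1 / (1 - phi_2) = 0.69 / 0.529 = 1.304348.
Insert (E2) into (E0): gamma(0) (1 - phi_2^2) = phi_1 (1 + phi_2) gamma(1) + c_0.
  phi_1 (1 + phi_2) = (-0.379)(1.471) = -0.557509,   1 - phi_2^2 = 0.778159.
Replace gamma(1) by A gamma(0) + B and collect gamma(0):
  gamma(0) [0.778159 - (-0.557509)(-0.716446)] = (-0.557509)(1.304348) + 2.89719
  gamma(0) * 0.378734 = 2.170004
  gamma(0) = 2.170004 / 0.378734 = 5.729629.
Therefore gamma(0) = 5.7296 (to 4 decimal places).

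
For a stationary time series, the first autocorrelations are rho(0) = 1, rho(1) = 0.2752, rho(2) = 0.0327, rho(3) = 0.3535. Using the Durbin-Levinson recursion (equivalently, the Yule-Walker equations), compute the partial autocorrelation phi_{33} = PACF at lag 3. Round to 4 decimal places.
\phi_{33} = 0.3870

The PACF at lag k is phi_{kk}, the last component of the solution
to the Yule-Walker system G_k phi = r_k where
  (G_k)_{ij} = rho(|i - j|), (r_k)_i = rho(i), i,j = 1..k.
Equivalently, Durbin-Levinson gives phi_{kk} iteratively:
  phi_{11} = rho(1)
  phi_{kk} = [rho(k) - sum_{j=1..k-1} phi_{k-1,j} rho(k-j)]
            / [1 - sum_{j=1..k-1} phi_{k-1,j} rho(j)],
  phi_{k,j} = phi_{k-1,j} - phi_{kk} phi_{k-1,k-j},  j = 1..k-1.
Step k = 1:
  phi_11 = rho(1) = 0.2752.
Step k = 2:
  phi_22 = [rho(2) - phi_11 rho(1)] / [1 - phi_11 rho(1)] = [0.0327 - (0.2752)(0.2752)] / [1 - (0.2752)(0.2752)]
         = -0.04303504 / 0.92426496 = -0.046561.
  Update: phi_21 = phi_11 - phi_22 phi_11 = 0.2752 - (-0.046561)(0.2752) = 0.288014.
Step k = 3:
  phi_33 = [rho(3) - phi_21 rho(2) - phi_22 rho(1)] / [1 - phi_21 rho(1) - phi_22 rho(2)]
    numerator   = 0.3535 - (0.288014)(0.0327) - (-0.046561)(0.2752) = 0.35689564
    denominator = 1 - (0.288014)(0.2752) - (-0.046561)(0.0327) = 0.92226119
  phi_33 = 0.35689564 / 0.92226119 = 0.387.
Therefore phi_{33} = 0.3870.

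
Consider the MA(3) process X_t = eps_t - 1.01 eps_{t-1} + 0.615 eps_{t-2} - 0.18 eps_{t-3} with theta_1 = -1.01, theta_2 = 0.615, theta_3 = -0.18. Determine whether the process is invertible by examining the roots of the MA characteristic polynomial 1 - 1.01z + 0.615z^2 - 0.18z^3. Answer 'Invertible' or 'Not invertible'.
\text{Invertible}

The MA(q) characteristic polynomial is P(z) = 1 - 1.01z + 0.615z^2 - 0.18z^3.
Invertibility requires all roots to lie outside the unit circle, i.e. |z| > 1 for every root.
Degree 3: look for a simple real root z0 first, then factor out (1 - z/z0) and solve the remaining quadratic.
Testing z0 = 2: P(2) = 1 + (-1.01)(2) + (0.615)(2)^2 + (-0.18)(2)^3
  = 1 + (-2.02) + (2.46) + (-1.44) = 0.  So z_0 = 2 is a root, |z_0| = 2.
Divide out the factor (1 - 0.5 z) = (1 - z/z0) (since 1/z0 = 0.5):
  P(z) = (1 - 0.5 z)(1 + (-0.51) z + (0.36) z^2)
  [check: z-coef -0.51 - (0.5) = -1.01; z^2-coef 0.36 - (0.5)(-0.51) = 0.615; z^3-coef -(0.5)(0.36) = -0.18.]
Remaining roots from the quadratic factor 1 + (-0.51) z + (0.36) z^2:
  Set 1 + (-0.51) z + (0.36) z^2 = 0, i.e. a z^2 + b z + c = 0 with a = 0.36, b = -0.51, c = 1.
  Discriminant D = b^2 - 4ac = (-0.51)^2 - 4*(0.36)*1 = 0.2601 - (1.44) = -1.1799.
  D < 0, so the roots are the complex-conjugate pair z = (-b +/- i sqrt(-D)) / (2a) = 0.7083 +/- 1.5087i.
  For a conjugate pair |z|^2 = z * conj(z) = (product of roots) = c/a = 1/(0.36) = 2.777778, so |z| = sqrt(2.777778) = 1.6667 for both roots.
Moduli of all roots: 2.0000, 1.6667, 1.6667.
All moduli strictly greater than 1? Yes.
Verdict: Invertible.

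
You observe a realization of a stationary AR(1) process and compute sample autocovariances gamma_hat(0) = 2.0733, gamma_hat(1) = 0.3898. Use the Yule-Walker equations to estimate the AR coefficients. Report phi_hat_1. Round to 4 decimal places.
\hat\phi_{1} = 0.1880

The Yule-Walker equations for an AR(p) process read, in matrix form,
  Gamma_p phi = r_p,   with   (Gamma_p)_{ij} = gamma(|i - j|),
                       (r_p)_i = gamma(i),   i,j = 1..p.
Substitute the sample gammas (Toeplitz matrix and right-hand side of size 1):
  Gamma_p = [[2.0733]]
  r_p     = [0.3898]
With p = 1 this is the single equation gamma(0) phi_1 = gamma(1):
  phi_hat_1 = gamma(1) / gamma(0) = 0.3898 / 2.0733 = 0.1880.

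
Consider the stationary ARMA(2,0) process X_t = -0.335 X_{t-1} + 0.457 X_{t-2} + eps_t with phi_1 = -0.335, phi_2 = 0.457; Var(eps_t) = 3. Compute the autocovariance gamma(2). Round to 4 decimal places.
\gamma(2) = 4.0631

Multiply the model equation by X_{t-k} and take expectations. With theta_0 = psi_0 = 1 and psi_j the MA(infinity) weights, this gives
  gamma(k) - sum_i phi_i gamma(k-i) = c_k,
  c_k = sigma^2 * sum_{j=k..q} theta_j psi_{j-k}   (c_k = 0 for k > q),
using gamma(-m) = gamma(m).
Pure AR (q = 0): c_0 = sigma^2 = 3, c_k = 0 for k >= 1.
Equations for k = 0, 1, 2 (AR order 2, c_2 = 0):
  (E0) gamma(0) = phi_1 gamma(1) + phi_2 gamma(2) + c_0
  (E1) gamma(1) = phi_1 gamma(0) + phi_2 gamma(1) + c_1
  (E2) gamma(2) = phi_1 gamma(1) + phi_2 gamma(0)
From (E1): gamma(1) = A gamma(0) + B with
  A = phi_1 / (1 - phi_2) = -0.335 / 0.543 = -0.616943,   B = c_1 / (1 - phi_2) = 0 / 0.543 = 0.
Insert (E2) into (E0): gamma(0) (1 - phi_2^2) = phi_1 (1 + phi_2) gamma(1) + c_0.
  phi_1 (1 + phi_2) = (-0.335)(1.457) = -0.488095,   1 - phi_2^2 = 0.791151.
Replace gamma(1) by A gamma(0) + B and collect gamma(0):
  gamma(0) [0.791151 - (-0.488095)(-0.616943)] = c_0 = 3
  gamma(0) * 0.490024 = 3
  gamma(0) = 3 / 0.490024 = 6.122146.
  gamma(1) = A gamma(0) = (-0.616943)(6.122146) = -3.777015.
  gamma(2) = phi_1 gamma(1) + phi_2 gamma(0) = (-0.335)(-3.777015) + (0.457)(6.122146) = 4.063121.
Therefore gamma(2) = 4.0631 (to 4 decimal places).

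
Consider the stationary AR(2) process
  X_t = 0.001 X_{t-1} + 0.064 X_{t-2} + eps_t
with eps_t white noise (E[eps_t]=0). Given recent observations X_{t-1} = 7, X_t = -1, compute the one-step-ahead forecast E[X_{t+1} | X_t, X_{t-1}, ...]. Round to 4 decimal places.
E[X_{t+1} \mid \mathcal F_t] = 0.4470

For an AR(p) model X_t = c + sum_i phi_i X_{t-i} + eps_t, the
one-step-ahead conditional mean is
  E[X_{t+1} | X_t, ...] = c + sum_i phi_i X_{t+1-i}.
Substitute known values:
  E[X_{t+1} | ...] = (0.001) * (-1) + (0.064) * (7)
                   = 0.4470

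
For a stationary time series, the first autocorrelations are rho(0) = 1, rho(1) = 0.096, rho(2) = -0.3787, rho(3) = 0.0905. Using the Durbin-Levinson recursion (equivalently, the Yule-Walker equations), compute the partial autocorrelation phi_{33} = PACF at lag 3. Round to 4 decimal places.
\phi_{33} = 0.2130

The PACF at lag k is phi_{kk}, the last component of the solution
to the Yule-Walker system G_k phi = r_k where
  (G_k)_{ij} = rho(|i - j|), (r_k)_i = rho(i), i,j = 1..k.
Equivalently, Durbin-Levinson gives phi_{kk} iteratively:
  phi_{11} = rho(1)
  phi_{kk} = [rho(k) - sum_{j=1..k-1} phi_{k-1,j} rho(k-j)]
            / [1 - sum_{j=1..k-1} phi_{k-1,j} rho(j)],
  phi_{k,j} = phi_{k-1,j} - phi_{kk} phi_{k-1,k-j},  j = 1..k-1.
Step k = 1:
  phi_11 = rho(1) = 0.096.
Step k = 2:
  phi_22 = [rho(2) - phi_11 rho(1)] / [1 - phi_11 rho(1)] = [-0.3787 - (0.096)(0.096)] / [1 - (0.096)(0.096)]
         = -0.387916 / 0.990784 = -0.391524.
  Update: phi_21 = phi_11 - phi_22 phi_11 = 0.096 - (-0.391524)(0.096) = 0.133586.
Step k = 3:
  phi_33 = [rho(3) - phi_21 rho(2) - phi_22 rho(1)] / [1 - phi_21 rho(1) - phi_22 rho(2)]
    numerator   = 0.0905 - (0.133586)(-0.3787) - (-0.391524)(0.096) = 0.17867548
    denominator = 1 - (0.133586)(0.096) - (-0.391524)(-0.3787) = 0.83890546
  phi_33 = 0.17867548 / 0.83890546 = 0.213.
Therefore phi_{33} = 0.2130.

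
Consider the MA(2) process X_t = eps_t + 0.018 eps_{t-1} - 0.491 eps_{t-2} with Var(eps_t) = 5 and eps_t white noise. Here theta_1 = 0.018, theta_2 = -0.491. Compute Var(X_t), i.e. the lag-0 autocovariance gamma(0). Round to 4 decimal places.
\gamma(0) = 6.2070

For an MA(q) process X_t = eps_t + sum_i theta_i eps_{t-i} with
Var(eps_t) = sigma^2, the variance is
  gamma(0) = sigma^2 * (1 + sum_i theta_i^2).
  sum_i theta_i^2 = (0.018)^2 + (-0.491)^2 = 0.000324 + 0.241081 = 0.241405.
  gamma(0) = 5 * (1 + 0.241405) = 5 * 1.241405 = 6.207025, which rounds to 6.2070.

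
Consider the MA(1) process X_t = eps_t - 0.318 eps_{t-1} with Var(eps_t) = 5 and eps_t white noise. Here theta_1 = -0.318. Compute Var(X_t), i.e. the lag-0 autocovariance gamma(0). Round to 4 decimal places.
\gamma(0) = 5.5056

For an MA(q) process X_t = eps_t + sum_i theta_i eps_{t-i} with
Var(eps_t) = sigma^2, the variance is
  gamma(0) = sigma^2 * (1 + sum_i theta_i^2).
  sum_i theta_i^2 = (-0.318)^2 = 0.101124.
  gamma(0) = 5 * (1 + 0.101124) = 5 * 1.101124 = 5.50562, which rounds to 5.5056.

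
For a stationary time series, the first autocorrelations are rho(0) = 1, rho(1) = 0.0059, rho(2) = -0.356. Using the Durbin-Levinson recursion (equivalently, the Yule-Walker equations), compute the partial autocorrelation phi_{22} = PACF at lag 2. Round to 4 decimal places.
\phi_{22} = -0.3560

The PACF at lag k is phi_{kk}, the last component of the solution
to the Yule-Walker system G_k phi = r_k where
  (G_k)_{ij} = rho(|i - j|), (r_k)_i = rho(i), i,j = 1..k.
Equivalently, Durbin-Levinson gives phi_{kk} iteratively:
  phi_{11} = rho(1)
  phi_{kk} = [rho(k) - sum_{j=1..k-1} phi_{k-1,j} rho(k-j)]
            / [1 - sum_{j=1..k-1} phi_{k-1,j} rho(j)],
  phi_{k,j} = phi_{k-1,j} - phi_{kk} phi_{k-1,k-j},  j = 1..k-1.
Step k = 1:
  phi_11 = rho(1) = 0.0059.
Step k = 2:
  phi_22 = [rho(2) - phi_11 rho(1)] / [1 - phi_11 rho(1)] = [-0.356 - (0.0059)(0.0059)] / [1 - (0.0059)(0.0059)]
         = -0.35603481 / 0.99996519 = -0.356.
Therefore phi_{22} = -0.3560.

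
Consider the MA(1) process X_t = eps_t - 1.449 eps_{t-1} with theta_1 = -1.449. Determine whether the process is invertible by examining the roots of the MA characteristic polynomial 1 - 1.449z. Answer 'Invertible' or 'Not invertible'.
\text{Not invertible}

The MA(q) characteristic polynomial is P(z) = 1 - 1.449z.
Invertibility requires all roots to lie outside the unit circle, i.e. |z| > 1 for every root.
This is linear in z: 1 + (-1.449) z = 0  =>  z = -1/(-1.449) = 0.690131,  |z| = 0.690131.
Moduli of all roots: 0.6901.
All moduli strictly greater than 1? No.
Verdict: Not invertible.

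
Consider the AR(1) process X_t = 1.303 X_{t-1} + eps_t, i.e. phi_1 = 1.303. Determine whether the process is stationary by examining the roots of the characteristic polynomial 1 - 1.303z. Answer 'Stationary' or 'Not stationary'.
\text{Not stationary}

The AR(p) characteristic polynomial is P(z) = 1 - 1.303z.
Stationarity requires all roots to lie outside the unit circle, i.e. |z| > 1 for every root.
This is linear in z: 1 + (-1.303) z = 0  =>  z = -1/(-1.303) = 0.76746,  |z| = 0.76746.
Moduli of all roots: 0.7675.
All moduli strictly greater than 1? No.
Verdict: Not stationary.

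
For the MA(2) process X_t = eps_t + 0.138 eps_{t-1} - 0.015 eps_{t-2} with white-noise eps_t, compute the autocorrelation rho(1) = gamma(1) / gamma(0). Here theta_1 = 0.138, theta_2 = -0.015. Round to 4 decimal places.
\rho(1) = 0.1334

For an MA(q) process with theta_0 = 1, the autocovariance is
  gamma(k) = sigma^2 * sum_{i=0..q-k} theta_i * theta_{i+k},
and rho(k) = gamma(k) / gamma(0). Sigma^2 cancels.
  numerator   = (1)*(0.138) + (0.138)*(-0.015) = 0.13593.
  denominator = (1)^2 + (0.138)^2 + (-0.015)^2 = 1.019269.
  rho(1) = 0.13593 / 1.019269 = 0.1334.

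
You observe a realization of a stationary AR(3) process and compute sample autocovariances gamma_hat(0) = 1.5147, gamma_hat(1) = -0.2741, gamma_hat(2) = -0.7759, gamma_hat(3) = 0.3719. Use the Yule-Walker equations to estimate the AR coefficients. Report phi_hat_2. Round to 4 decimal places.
\hat\phi_{2} = -0.5640

The Yule-Walker equations for an AR(p) process read, in matrix form,
  Gamma_p phi = r_p,   with   (Gamma_p)_{ij} = gamma(|i - j|),
                       (r_p)_i = gamma(i),   i,j = 1..p.
Substitute the sample gammas (Toeplitz matrix and right-hand side of size 3):
  Gamma_p = [[1.5147, -0.2741, -0.7759], [-0.2741, 1.5147, -0.2741], [-0.7759, -0.2741, 1.5147]]
  r_p     = [-0.2741, -0.7759, 0.3719]
Written out (R1..R3):
  (R1) 1.5147 phi_1 - 0.2741 phi_2 - 0.7759 phi_3 = -0.2741
  (R2) -0.2741 phi_1 + 1.5147 phi_2 - 0.2741 phi_3 = -0.7759
  (R3) -0.7759 phi_1 - 0.2741 phi_2 + 1.5147 phi_3 = 0.3719
Gaussian elimination:
  R2 <- R2 - (-0.2741/1.5147) R1 = R2 - (-0.18096) R1:  1.465099 phi_2 - 0.414507 phi_3 = -0.825501
  R3 <- R3 - (-0.7759/1.5147) R1 = R3 - (-0.512247) R1:  -0.414507 phi_2 + 1.117248 phi_3 = 0.231493
  R3 <- R3 - (-0.414507/1.465099) R2 = R3 - (-0.282921) R2:  0.999975 phi_3 = -0.002058
Back-substitution:
  phi_hat_3 = -0.002058 / 0.999975 = -0.002058
  phi_hat_2 = (-0.825501 - (-0.414507)(-0.002058)) / 1.465099 = -0.564026
  phi_hat_1 = (-0.2741 - (-0.2741)(-0.564026) - (-0.7759)(-0.002058)) / 1.5147 = -0.28408
So phi_hat = [-0.2841, -0.5640, -0.0021].
Therefore phi_hat_2 = -0.5640.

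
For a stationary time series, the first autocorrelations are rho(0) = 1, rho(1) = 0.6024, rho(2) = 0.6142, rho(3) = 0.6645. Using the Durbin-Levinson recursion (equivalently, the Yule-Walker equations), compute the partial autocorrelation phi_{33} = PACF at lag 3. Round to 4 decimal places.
\phi_{33} = 0.3770

The PACF at lag k is phi_{kk}, the last component of the solution
to the Yule-Walker system G_k phi = r_k where
  (G_k)_{ij} = rho(|i - j|), (r_k)_i = rho(i), i,j = 1..k.
Equivalently, Durbin-Levinson gives phi_{kk} iteratively:
  phi_{11} = rho(1)
  phi_{kk} = [rho(k) - sum_{j=1..k-1} phi_{k-1,j} rho(k-j)]
            / [1 - sum_{j=1..k-1} phi_{k-1,j} rho(j)],
  phi_{k,j} = phi_{k-1,j} - phi_{kk} phi_{k-1,k-j},  j = 1..k-1.
Step k = 1:
  phi_11 = rho(1) = 0.6024.
Step k = 2:
  phi_22 = [rho(2) - phi_11 rho(1)] / [1 - phi_11 rho(1)] = [0.6142 - (0.6024)(0.6024)] / [1 - (0.6024)(0.6024)]
         = 0.25131424 / 0.63711424 = 0.394457.
  Update: phi_21 = phi_11 - phi_22 phi_11 = 0.6024 - (0.394457)(0.6024) = 0.364779.
Step k = 3:
  phi_33 = [rho(3) - phi_21 rho(2) - phi_22 rho(1)] / [1 - phi_21 rho(1) - phi_22 rho(2)]
    numerator   = 0.6645 - (0.364779)(0.6142) - (0.394457)(0.6024) = 0.20283175
    denominator = 1 - (0.364779)(0.6024) - (0.394457)(0.6142) = 0.53798155
  phi_33 = 0.20283175 / 0.53798155 = 0.377.
Therefore phi_{33} = 0.3770.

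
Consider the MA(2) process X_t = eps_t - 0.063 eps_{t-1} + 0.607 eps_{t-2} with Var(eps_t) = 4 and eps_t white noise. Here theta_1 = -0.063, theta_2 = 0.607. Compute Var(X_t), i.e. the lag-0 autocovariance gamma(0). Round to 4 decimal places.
\gamma(0) = 5.4897

For an MA(q) process X_t = eps_t + sum_i theta_i eps_{t-i} with
Var(eps_t) = sigma^2, the variance is
  gamma(0) = sigma^2 * (1 + sum_i theta_i^2).
  sum_i theta_i^2 = (-0.063)^2 + (0.607)^2 = 0.003969 + 0.368449 = 0.372418.
  gamma(0) = 4 * (1 + 0.372418) = 4 * 1.372418 = 5.489672, which rounds to 5.4897.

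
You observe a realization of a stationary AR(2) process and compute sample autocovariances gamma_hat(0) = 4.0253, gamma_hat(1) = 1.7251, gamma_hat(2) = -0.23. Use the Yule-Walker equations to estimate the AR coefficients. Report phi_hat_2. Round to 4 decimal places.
\hat\phi_{2} = -0.2950

The Yule-Walker equations for an AR(p) process read, in matrix form,
  Gamma_p phi = r_p,   with   (Gamma_p)_{ij} = gamma(|i - j|),
                       (r_p)_i = gamma(i),   i,j = 1..p.
Substitute the sample gammas (Toeplitz matrix and right-hand side of size 2):
  Gamma_p = [[4.0253, 1.7251], [1.7251, 4.0253]]
  r_p     = [1.7251, -0.23]
Written out:
  4.0253 phi_1 + 1.7251 phi_2 = 1.7251
  1.7251 phi_1 + 4.0253 phi_2 = -0.23
Solve by Cramer's rule:
  det = gamma(0)^2 - gamma(1)^2 = (4.0253)^2 - (1.7251)^2 = 16.20304009 - 2.97597001 = 13.22707008
  phi_hat_1 = [gamma(1) gamma(0) - gamma(1) gamma(2)] / det = [(1.7251)(4.0253) - (1.7251)(-0.23)] / 13.22707008 = 7.34081803 / 13.22707008 = 0.555
  phi_hat_2 = [gamma(0) gamma(2) - gamma(1)^2] / det = [(4.0253)(-0.23) - (1.7251)^2] / 13.22707008 = -3.90178901 / 13.22707008 = -0.295
So phi_hat = [0.5550, -0.2950].
Therefore phi_hat_2 = -0.2950.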